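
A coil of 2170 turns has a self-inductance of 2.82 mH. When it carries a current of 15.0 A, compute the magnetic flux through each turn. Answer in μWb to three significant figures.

From L = NΦ_B/I, the flux per turn is Φ_B = LI/N.
Φ_B = (2.820×10^-3 H)(15.0 A)/2170 = 1.949×10^-5 Wb.

Φ_B ≈ 19.5 μWb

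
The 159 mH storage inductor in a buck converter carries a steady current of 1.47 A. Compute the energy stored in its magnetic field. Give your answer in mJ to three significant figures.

U ≈ 172 mJ

Stored magnetic energy: U = ½LI².
U = ½(0.159 H)(1.47 A)² = 0.1718 J.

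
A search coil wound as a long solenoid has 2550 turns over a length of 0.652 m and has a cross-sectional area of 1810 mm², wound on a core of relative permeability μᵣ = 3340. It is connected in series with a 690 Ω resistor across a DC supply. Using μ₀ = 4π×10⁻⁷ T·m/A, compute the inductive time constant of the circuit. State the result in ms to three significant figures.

A = 1810 mm² = 1.810×10^-3 m².
L = μ₀μᵣN²A/ℓ = (4π×10⁻⁷)(3340)(2550)²(1.810×10^-3)/(0.652) = 75.76 H.
τ = L/R = (75.76)/(690) = 0.1098 s.

τ ≈ 110 ms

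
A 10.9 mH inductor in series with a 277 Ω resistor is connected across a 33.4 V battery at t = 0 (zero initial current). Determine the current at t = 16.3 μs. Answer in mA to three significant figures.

τ = L/R = 1.090×10^-2/277 = 3.935×10^-5 s; final current I_∞ = ε/R = 33.4/277 = 0.1206 A.
I(t) = I_∞(1 − e^(−t/τ)) with t/τ = 0.414.
I = (0.1206)(1 − e^(−0.414)) = 4.089×10^-2 A.

I ≈ 40.9 mA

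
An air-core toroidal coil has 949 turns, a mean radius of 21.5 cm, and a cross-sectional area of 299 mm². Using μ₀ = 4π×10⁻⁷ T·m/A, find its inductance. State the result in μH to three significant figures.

For a thin toroid, L = μ₀N²A/(2πR).
L = (4π×10⁻⁷)(949)²(2.990×10^-4) / (2π×0.215 m) = 2.5049×10^-4 H.

L ≈ 250 μH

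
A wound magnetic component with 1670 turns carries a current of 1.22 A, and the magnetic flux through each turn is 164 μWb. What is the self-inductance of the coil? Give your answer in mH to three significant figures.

L ≈ 224 mH

Self-inductance is defined by L = NΦ_B/I (flux linkage over current).
L = (1670)(1.640×10^-4 Wb)/(1.22 A) = 0.22449 H.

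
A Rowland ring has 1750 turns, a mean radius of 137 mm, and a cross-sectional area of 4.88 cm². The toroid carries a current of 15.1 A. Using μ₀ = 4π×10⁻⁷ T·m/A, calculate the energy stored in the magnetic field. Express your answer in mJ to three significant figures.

U ≈ 249 mJ

L = μ₀N²A/(2πR) = (4π×10⁻⁷)(1750)²(4.880×10^-4)/(2π×0.137) = 2.182×10^-3 H.
U = ½LI² = ½(2.182×10^-3)(15.1)² = 0.2487 J.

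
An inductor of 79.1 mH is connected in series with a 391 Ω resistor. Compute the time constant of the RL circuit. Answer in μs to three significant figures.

τ = L/R = (7.910×10^-2 H)/(391 Ω) = 2.023×10^-4 s.

τ ≈ 202 μs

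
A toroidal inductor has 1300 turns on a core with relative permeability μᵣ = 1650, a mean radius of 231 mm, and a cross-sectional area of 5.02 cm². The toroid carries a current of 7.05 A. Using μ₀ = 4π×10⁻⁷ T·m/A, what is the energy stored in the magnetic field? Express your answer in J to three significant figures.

L = μ₀μᵣN²A/(2πR) = (4π×10⁻⁷)(1650)(1300)²(5.020×10^-4)/(2π×0.231) = 1.212 H.
U = ½LI² = ½(1.212)(7.05)² = 30.12 J.

U ≈ 30.1 J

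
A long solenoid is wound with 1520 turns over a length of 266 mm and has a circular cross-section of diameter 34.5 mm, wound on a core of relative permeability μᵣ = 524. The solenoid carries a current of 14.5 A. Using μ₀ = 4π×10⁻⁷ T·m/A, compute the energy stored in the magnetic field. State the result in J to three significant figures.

A = π(d/2)² = π(1.725×10^-2 m)² = 9.348×10^-4 m².
L = μ₀μᵣN²A/ℓ = (4π×10⁻⁷)(524)(1520)²(9.348×10^-4)/(0.266) = 5.347 H.
U = ½LI² = ½(5.347)(14.5)² = 562.1 J.

U ≈ 562 J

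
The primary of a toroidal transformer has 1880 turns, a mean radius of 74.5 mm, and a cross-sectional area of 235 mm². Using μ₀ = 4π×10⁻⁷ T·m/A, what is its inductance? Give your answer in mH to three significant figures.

For a thin toroid, L = μ₀N²A/(2πR).
L = (4π×10⁻⁷)(1880)²(2.350×10^-4) / (2π×7.450×10^-2 m) = 2.230×10^-3 H.

L ≈ 2.23 mH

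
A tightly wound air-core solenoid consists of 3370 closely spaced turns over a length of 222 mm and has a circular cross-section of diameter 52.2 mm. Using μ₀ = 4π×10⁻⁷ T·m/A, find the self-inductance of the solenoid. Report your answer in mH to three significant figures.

A = π(d/2)² = π(2.610×10^-2 m)² = 2.140×10^-3 m².
For a long solenoid, L = μ₀N²A/ℓ.
L = (4π×10⁻⁷)(3370)²(2.140×10^-3)/(0.222 m) = 0.1376 H.

L ≈ 138 mH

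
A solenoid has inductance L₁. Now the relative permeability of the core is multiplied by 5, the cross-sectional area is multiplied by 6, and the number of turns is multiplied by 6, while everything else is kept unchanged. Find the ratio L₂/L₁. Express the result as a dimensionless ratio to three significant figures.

L₂/L₁ = 1080

For a solenoid, L ∝ μᵣN²A/ℓ.
L₂/L₁ = (5) × (6) × (6)^2 = 1080.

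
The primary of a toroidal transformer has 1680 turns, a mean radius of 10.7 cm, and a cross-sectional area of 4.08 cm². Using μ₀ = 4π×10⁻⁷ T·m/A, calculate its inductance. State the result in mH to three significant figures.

For a thin toroid, L = μ₀N²A/(2πR).
L = (4π×10⁻⁷)(1680)²(4.080×10^-4) / (2π×0.107 m) = 2.152×10^-3 H.

L ≈ 2.15 mH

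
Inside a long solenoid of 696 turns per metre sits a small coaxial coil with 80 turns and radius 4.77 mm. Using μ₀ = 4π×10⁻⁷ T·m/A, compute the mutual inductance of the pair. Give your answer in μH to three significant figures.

M ≈ 5.00 μH

The outer solenoid produces a uniform field B₁ = μ₀n₁I₁ across the inner coil,
so the flux linkage is N₂Φ = N₂B₁A₂ = μ₀n₁N₂A₂·I₁, giving M = μ₀n₁N₂A₂.
A₂ = πr² = π(4.770×10^-3 m)² = 7.148×10^-5 m².
M = (4π×10⁻⁷)(696)(80)(7.148×10^-5) = 5.001×10^-6 H.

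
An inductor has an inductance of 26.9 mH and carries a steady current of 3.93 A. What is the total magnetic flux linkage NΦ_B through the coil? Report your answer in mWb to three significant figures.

From L = NΦ_B/I, the flux linkage is NΦ_B = LI.
NΦ_B = (2.690×10^-2 H)(3.93 A) = 0.1057 Wb.

NΦ_B ≈ 106 mWb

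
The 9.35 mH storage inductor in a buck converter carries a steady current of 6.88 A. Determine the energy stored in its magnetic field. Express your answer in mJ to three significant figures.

U ≈ 221 mJ

Stored magnetic energy: U = ½LI².
U = ½(9.350×10^-3 H)(6.88 A)² = 0.2213 J.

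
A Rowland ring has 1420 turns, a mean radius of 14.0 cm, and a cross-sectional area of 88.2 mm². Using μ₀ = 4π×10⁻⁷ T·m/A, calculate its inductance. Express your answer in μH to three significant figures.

L ≈ 254 μH

For a thin toroid, L = μ₀N²A/(2πR).
L = (4π×10⁻⁷)(1420)²(8.820×10^-5) / (2π×0.14 m) = 2.541×10^-4 H.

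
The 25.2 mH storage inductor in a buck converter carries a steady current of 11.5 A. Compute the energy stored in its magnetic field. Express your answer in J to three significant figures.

Stored magnetic energy: U = ½LI².
U = ½(2.520×10^-2 H)(11.5 A)² = 1.666 J.

U ≈ 1.67 J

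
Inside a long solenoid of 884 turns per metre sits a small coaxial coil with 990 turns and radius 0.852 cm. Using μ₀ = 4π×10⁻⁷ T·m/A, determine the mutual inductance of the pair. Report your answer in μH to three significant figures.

The outer solenoid produces a uniform field B₁ = μ₀n₁I₁ across the inner coil,
so the flux linkage is N₂Φ = N₂B₁A₂ = μ₀n₁N₂A₂·I₁, giving M = μ₀n₁N₂A₂.
A₂ = πr² = π(8.520×10^-3 m)² = 2.280×10^-4 m².
M = (4π×10⁻⁷)(884)(990)(2.280×10^-4) = 2.508×10^-4 H.

M ≈ 251 μH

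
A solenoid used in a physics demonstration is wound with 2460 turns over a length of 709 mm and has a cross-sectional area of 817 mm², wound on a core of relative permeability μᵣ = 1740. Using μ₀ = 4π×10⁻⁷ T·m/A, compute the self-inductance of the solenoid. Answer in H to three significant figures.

A = 817 mm² = 8.170×10^-4 m².
For a long solenoid, L = μ₀μᵣN²A/ℓ.
L = (4π×10⁻⁷)(1740)(2460)²(8.170×10^-4)/(0.709 m) = 15.248 H.

L ≈ 15.2 H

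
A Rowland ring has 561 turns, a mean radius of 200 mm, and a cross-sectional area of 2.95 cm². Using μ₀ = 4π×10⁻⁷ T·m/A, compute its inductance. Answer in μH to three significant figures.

For a thin toroid, L = μ₀N²A/(2πR).
L = (4π×10⁻⁷)(561)²(2.950×10^-4) / (2π×0.2 m) = 9.284×10^-5 H.

L ≈ 92.8 μH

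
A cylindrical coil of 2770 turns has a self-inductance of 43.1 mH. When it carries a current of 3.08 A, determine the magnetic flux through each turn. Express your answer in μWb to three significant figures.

From L = NΦ_B/I, the flux per turn is Φ_B = LI/N.
Φ_B = (4.310×10^-2 H)(3.08 A)/2770 = 4.792×10^-5 Wb.

Φ_B ≈ 47.9 μWb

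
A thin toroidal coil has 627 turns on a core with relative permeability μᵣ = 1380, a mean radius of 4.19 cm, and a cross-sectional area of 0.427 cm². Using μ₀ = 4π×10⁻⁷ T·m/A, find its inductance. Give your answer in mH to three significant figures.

L ≈ 111 mH

For a thin toroid, L = μ₀μᵣN²A/(2πR).
L = (4π×10⁻⁷)(1380)(627)²(4.270×10^-5) / (2π×4.190×10^-2 m) = 0.1106 H.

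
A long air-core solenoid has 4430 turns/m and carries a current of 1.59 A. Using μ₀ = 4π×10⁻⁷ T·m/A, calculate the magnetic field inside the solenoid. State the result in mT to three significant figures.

B ≈ 8.85 mT

Inside a long solenoid, B = μ₀nI.
B = (4π×10⁻⁷)(4.430×10^3 m⁻¹)(1.59 A) = 8.851×10^-3 T.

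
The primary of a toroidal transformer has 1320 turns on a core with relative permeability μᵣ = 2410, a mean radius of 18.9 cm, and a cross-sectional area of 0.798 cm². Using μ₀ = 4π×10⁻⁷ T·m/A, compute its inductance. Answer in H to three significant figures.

L ≈ 0.355 H

For a thin toroid, L = μ₀μᵣN²A/(2πR).
L = (4π×10⁻⁷)(2410)(1320)²(7.980×10^-5) / (2π×0.189 m) = 0.3546 H.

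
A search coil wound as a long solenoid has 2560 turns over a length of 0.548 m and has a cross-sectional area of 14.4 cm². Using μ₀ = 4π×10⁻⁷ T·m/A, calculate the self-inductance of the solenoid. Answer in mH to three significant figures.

L ≈ 21.6 mH

A = 14.4 cm² = 1.440×10^-3 m².
For a long solenoid, L = μ₀N²A/ℓ.
L = (4π×10⁻⁷)(2560)²(1.440×10^-3)/(0.548 m) = 2.164×10^-2 H.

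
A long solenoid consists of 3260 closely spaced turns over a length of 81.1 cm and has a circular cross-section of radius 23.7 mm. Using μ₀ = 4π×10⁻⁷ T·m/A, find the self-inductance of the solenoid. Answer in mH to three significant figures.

A = πr² = π(2.370×10^-2 m)² = 1.7646×10^-3 m².
For a long solenoid, L = μ₀N²A/ℓ.
L = (4π×10⁻⁷)(3260)²(1.7646×10^-3)/(0.811 m) = 2.906×10^-2 H.

L ≈ 29.1 mH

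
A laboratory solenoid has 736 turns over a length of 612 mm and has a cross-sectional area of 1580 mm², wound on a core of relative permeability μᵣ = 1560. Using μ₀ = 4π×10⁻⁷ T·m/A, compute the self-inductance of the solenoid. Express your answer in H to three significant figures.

L ≈ 2.74 H

A = 1580 mm² = 1.580×10^-3 m².
For a long solenoid, L = μ₀μᵣN²A/ℓ.
L = (4π×10⁻⁷)(1560)(736)²(1.580×10^-3)/(0.612 m) = 2.742 H.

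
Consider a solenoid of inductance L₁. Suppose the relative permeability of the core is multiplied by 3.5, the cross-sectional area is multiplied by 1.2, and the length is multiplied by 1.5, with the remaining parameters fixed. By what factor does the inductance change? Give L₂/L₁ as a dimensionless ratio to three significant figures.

For a solenoid, L ∝ μᵣN²A/ℓ.
L₂/L₁ = (3.5) × (1.2) × (1.5)^-1 = 2.80.

L₂/L₁ = 2.80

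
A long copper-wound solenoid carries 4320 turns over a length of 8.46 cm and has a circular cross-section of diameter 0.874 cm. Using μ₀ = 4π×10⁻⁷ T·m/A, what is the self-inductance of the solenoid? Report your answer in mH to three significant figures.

A = π(d/2)² = π(4.370×10^-3 m)² = 5.999×10^-5 m².
For a long solenoid, L = μ₀N²A/ℓ.
L = (4π×10⁻⁷)(4320)²(5.999×10^-5)/(8.460×10^-2 m) = 1.663×10^-2 H.

L ≈ 16.6 mH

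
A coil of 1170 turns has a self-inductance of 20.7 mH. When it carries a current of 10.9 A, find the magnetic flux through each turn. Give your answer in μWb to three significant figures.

From L = NΦ_B/I, the flux per turn is Φ_B = LI/N.
Φ_B = (2.070×10^-2 H)(10.9 A)/1170 = 1.928×10^-4 Wb.

Φ_B ≈ 193 μWb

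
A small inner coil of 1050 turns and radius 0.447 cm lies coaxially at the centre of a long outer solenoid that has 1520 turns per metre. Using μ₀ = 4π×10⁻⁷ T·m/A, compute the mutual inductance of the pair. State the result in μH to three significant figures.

The outer solenoid produces a uniform field B₁ = μ₀n₁I₁ across the inner coil,
so the flux linkage is N₂Φ = N₂B₁A₂ = μ₀n₁N₂A₂·I₁, giving M = μ₀n₁N₂A₂.
A₂ = πr² = π(4.470×10^-3 m)² = 6.277×10^-5 m².
M = (4π×10⁻⁷)(1520)(1050)(6.277×10^-5) = 1.259×10^-4 H.

M ≈ 126 μH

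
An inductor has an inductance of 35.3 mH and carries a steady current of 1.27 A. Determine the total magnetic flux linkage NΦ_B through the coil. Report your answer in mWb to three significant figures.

From L = NΦ_B/I, the flux linkage is NΦ_B = LI.
NΦ_B = (3.530×10^-2 H)(1.27 A) = 4.483×10^-2 Wb.

NΦ_B ≈ 44.8 mWb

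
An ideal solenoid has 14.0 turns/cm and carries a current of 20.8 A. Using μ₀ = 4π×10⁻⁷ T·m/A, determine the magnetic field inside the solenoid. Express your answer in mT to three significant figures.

B ≈ 36.6 mT

Inside a long solenoid, B = μ₀nI.
B = (4π×10⁻⁷)(1.400×10^3 m⁻¹)(20.8 A) = 3.659×10^-2 T.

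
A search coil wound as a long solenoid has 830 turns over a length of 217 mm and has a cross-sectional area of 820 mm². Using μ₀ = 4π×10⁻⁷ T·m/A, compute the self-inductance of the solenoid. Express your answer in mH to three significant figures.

L ≈ 3.27 mH

A = 820 mm² = 8.200×10^-4 m².
For a long solenoid, L = μ₀N²A/ℓ.
L = (4π×10⁻⁷)(830)²(8.200×10^-4)/(0.217 m) = 3.271×10^-3 H.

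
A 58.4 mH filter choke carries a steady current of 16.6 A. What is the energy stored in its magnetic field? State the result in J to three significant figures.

U ≈ 8.05 J

Stored magnetic energy: U = ½LI².
U = ½(5.840×10^-2 H)(16.6 A)² = 8.046 J.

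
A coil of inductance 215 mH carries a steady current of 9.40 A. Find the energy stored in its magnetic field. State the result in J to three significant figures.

Stored magnetic energy: U = ½LI².
U = ½(0.215 H)(9.40 A)² = 9.499 J.

U ≈ 9.50 J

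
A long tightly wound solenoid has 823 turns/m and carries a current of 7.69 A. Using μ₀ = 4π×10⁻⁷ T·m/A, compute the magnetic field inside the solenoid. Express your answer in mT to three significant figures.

Inside a long solenoid, B = μ₀nI.
B = (4π×10⁻⁷)(823 m⁻¹)(7.69 A) = 7.953×10^-3 T.

B ≈ 7.95 mT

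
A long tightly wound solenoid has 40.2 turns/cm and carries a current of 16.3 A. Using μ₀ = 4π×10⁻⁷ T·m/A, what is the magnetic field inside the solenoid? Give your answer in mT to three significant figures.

Inside a long solenoid, B = μ₀nI.
B = (4π×10⁻⁷)(4.020×10^3 m⁻¹)(16.3 A) = 8.234×10^-2 T.

B ≈ 82.3 mT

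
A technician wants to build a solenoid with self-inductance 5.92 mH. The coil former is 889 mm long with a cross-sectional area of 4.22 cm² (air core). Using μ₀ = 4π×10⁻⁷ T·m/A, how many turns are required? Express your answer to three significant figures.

A = 4.22 cm² = 4.220×10^-4 m².
From L = μ₀N²A/ℓ, N = √(Lℓ / (μ₀A)).
N = √[(5.920×10^-3)(0.889) / ((4π×10⁻⁷)×4.220×10^-4)] = √(9.924×10^6) ≈ 3150.3.

N ≈ 3150 turns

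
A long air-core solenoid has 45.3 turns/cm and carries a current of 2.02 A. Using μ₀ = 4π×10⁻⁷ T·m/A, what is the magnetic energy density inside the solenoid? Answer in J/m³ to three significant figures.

u ≈ 52.6 J/m³

B = μ₀nI = (4π×10⁻⁷)(4.530×10^3)(2.02) = 1.150×10^-2 T.
u = B²/(2μ₀) = (1.150×10^-2)²/(2×4π×10⁻⁷) = 52.61 J/m³.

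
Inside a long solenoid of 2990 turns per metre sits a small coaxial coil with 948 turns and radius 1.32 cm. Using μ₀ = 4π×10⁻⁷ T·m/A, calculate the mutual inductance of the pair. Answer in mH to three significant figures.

M ≈ 1.95 mH

The outer solenoid produces a uniform field B₁ = μ₀n₁I₁ across the inner coil,
so the flux linkage is N₂Φ = N₂B₁A₂ = μ₀n₁N₂A₂·I₁, giving M = μ₀n₁N₂A₂.
A₂ = πr² = π(1.320×10^-2 m)² = 5.474×10^-4 m².
M = (4π×10⁻⁷)(2990)(948)(5.474×10^-4) = 1.950×10^-3 H.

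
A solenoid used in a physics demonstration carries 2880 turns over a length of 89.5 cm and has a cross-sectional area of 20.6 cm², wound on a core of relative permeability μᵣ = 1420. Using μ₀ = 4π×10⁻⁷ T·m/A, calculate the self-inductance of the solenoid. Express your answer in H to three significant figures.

A = 20.6 cm² = 2.060×10^-3 m².
For a long solenoid, L = μ₀μᵣN²A/ℓ.
L = (4π×10⁻⁷)(1420)(2880)²(2.060×10^-3)/(0.895 m) = 34.07 H.

L ≈ 34.1 H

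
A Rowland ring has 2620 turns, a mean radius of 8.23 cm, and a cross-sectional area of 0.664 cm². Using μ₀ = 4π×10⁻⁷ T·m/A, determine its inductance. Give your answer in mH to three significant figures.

L ≈ 1.11 mH

For a thin toroid, L = μ₀N²A/(2πR).
L = (4π×10⁻⁷)(2620)²(6.640×10^-5) / (2π×8.230×10^-2 m) = 1.108×10^-3 H.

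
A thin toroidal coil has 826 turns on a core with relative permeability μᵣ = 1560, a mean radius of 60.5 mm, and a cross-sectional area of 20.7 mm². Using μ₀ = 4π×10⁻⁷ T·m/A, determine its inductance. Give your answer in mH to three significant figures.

L ≈ 72.8 mH

For a thin toroid, L = μ₀μᵣN²A/(2πR).
L = (4π×10⁻⁷)(1560)(826)²(2.070×10^-5) / (2π×6.050×10^-2 m) = 7.283×10^-2 H.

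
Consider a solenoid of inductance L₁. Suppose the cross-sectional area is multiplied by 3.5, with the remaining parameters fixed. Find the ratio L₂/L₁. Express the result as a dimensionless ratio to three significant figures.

For a solenoid, L ∝ μᵣN²A/ℓ.
L₂/L₁ = (3.5) = 3.50.

L₂/L₁ = 3.50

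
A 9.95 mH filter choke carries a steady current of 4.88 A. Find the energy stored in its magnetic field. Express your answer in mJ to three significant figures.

Stored magnetic energy: U = ½LI².
U = ½(9.950×10^-3 H)(4.88 A)² = 0.11848 J.

U ≈ 118 mJ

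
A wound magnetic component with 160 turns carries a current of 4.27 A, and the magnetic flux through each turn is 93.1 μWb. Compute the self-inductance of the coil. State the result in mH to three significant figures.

Self-inductance is defined by L = NΦ_B/I (flux linkage over current).
L = (160)(9.310×10^-5 Wb)/(4.27 A) = 3.489×10^-3 H.

L ≈ 3.49 mH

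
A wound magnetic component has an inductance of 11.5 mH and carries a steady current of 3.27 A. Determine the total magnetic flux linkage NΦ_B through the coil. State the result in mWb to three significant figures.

From L = NΦ_B/I, the flux linkage is NΦ_B = LI.
NΦ_B = (1.150×10^-2 H)(3.27 A) = 3.760×10^-2 Wb.

NΦ_B ≈ 37.6 mWb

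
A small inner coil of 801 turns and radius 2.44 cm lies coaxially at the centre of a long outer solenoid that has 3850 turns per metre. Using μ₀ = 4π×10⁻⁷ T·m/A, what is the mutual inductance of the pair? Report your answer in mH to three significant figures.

The outer solenoid produces a uniform field B₁ = μ₀n₁I₁ across the inner coil,
so the flux linkage is N₂Φ = N₂B₁A₂ = μ₀n₁N₂A₂·I₁, giving M = μ₀n₁N₂A₂.
A₂ = πr² = π(2.440×10^-2 m)² = 1.870×10^-3 m².
M = (4π×10⁻⁷)(3850)(801)(1.870×10^-3) = 7.248×10^-3 H.

M ≈ 7.25 mH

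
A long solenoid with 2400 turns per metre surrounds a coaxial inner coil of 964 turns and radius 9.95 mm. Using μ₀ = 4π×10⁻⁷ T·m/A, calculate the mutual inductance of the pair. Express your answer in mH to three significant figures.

M ≈ 0.904 mH

The outer solenoid produces a uniform field B₁ = μ₀n₁I₁ across the inner coil,
so the flux linkage is N₂Φ = N₂B₁A₂ = μ₀n₁N₂A₂·I₁, giving M = μ₀n₁N₂A₂.
A₂ = πr² = π(9.950×10^-3 m)² = 3.110×10^-4 m².
M = (4π×10⁻⁷)(2400)(964)(3.110×10^-4) = 9.043×10^-4 H.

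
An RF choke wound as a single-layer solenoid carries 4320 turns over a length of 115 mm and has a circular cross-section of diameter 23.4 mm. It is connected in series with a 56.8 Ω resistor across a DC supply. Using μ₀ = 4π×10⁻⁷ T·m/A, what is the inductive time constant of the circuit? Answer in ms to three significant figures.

τ ≈ 1.54 ms

A = π(d/2)² = π(1.170×10^-2 m)² = 4.301×10^-4 m².
L = μ₀N²A/ℓ = (4π×10⁻⁷)(4320)²(4.301×10^-4)/(0.115) = 8.770×10^-2 H.
τ = L/R = (8.770×10^-2)/(56.8) = 1.544×10^-3 s.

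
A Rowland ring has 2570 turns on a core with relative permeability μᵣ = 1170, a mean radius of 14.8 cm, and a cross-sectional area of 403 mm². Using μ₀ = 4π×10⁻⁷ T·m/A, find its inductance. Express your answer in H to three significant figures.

L ≈ 4.21 H

For a thin toroid, L = μ₀μᵣN²A/(2πR).
L = (4π×10⁻⁷)(1170)(2570)²(4.030×10^-4) / (2π×0.148 m) = 4.208 H.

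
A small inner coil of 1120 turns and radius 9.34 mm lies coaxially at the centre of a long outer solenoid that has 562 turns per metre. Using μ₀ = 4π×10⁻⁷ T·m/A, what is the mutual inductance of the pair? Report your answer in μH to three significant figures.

M ≈ 217 μH

The outer solenoid produces a uniform field B₁ = μ₀n₁I₁ across the inner coil,
so the flux linkage is N₂Φ = N₂B₁A₂ = μ₀n₁N₂A₂·I₁, giving M = μ₀n₁N₂A₂.
A₂ = πr² = π(9.340×10^-3 m)² = 2.741×10^-4 m².
M = (4π×10⁻⁷)(562)(1120)(2.741×10^-4) = 2.168×10^-4 H.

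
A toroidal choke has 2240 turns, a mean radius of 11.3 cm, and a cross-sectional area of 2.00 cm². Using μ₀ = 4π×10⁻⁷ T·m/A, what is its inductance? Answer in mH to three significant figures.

L ≈ 1.78 mH

For a thin toroid, L = μ₀N²A/(2πR).
L = (4π×10⁻⁷)(2240)²(2.000×10^-4) / (2π×0.113 m) = 1.776×10^-3 H.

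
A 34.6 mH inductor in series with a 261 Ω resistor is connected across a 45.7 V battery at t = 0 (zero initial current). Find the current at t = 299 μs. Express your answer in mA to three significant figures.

I ≈ 157 mA

τ = L/R = 3.460×10^-2/261 = 1.326×10^-4 s; final current I_∞ = ε/R = 45.7/261 = 0.1751 A.
I(t) = I_∞(1 − e^(−t/τ)) with t/τ = 2.255.
I = (0.1751)(1 − e^(−2.255)) = 0.1567 A.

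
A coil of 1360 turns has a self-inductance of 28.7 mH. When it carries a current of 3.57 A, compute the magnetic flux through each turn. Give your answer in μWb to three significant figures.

From L = NΦ_B/I, the flux per turn is Φ_B = LI/N.
Φ_B = (2.870×10^-2 H)(3.57 A)/1360 = 7.534×10^-5 Wb.

Φ_B ≈ 75.3 μWb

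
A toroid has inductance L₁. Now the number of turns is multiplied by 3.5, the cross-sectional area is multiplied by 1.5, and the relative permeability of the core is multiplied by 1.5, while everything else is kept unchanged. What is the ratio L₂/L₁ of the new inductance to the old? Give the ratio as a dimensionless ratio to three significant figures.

L₂/L₁ = 27.6

For a toroid, L ∝ μᵣN²A/R.
L₂/L₁ = (3.5)^2 × (1.5) × (1.5) = 27.6.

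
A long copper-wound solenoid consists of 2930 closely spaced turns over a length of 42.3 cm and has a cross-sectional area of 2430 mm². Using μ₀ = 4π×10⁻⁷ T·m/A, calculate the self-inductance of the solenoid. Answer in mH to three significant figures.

L ≈ 62.0 mH

A = 2430 mm² = 2.430×10^-3 m².
For a long solenoid, L = μ₀N²A/ℓ.
L = (4π×10⁻⁷)(2930)²(2.430×10^-3)/(0.423 m) = 6.197×10^-2 H.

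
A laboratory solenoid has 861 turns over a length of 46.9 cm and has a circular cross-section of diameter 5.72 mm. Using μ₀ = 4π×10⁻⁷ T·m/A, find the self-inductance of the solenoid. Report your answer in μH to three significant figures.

A = π(d/2)² = π(2.860×10^-3 m)² = 2.570×10^-5 m².
For a long solenoid, L = μ₀N²A/ℓ.
L = (4π×10⁻⁷)(861)²(2.570×10^-5)/(0.469 m) = 5.104×10^-5 H.

L ≈ 51.0 μH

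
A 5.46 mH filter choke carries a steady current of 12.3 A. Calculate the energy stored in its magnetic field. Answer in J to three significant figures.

U ≈ 0.413 J

Stored magnetic energy: U = ½LI².
U = ½(5.460×10^-3 H)(12.3 A)² = 0.413 J.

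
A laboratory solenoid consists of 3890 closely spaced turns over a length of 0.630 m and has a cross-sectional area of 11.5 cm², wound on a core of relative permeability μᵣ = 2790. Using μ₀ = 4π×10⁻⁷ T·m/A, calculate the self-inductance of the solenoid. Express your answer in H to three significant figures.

A = 11.5 cm² = 1.150×10^-3 m².
For a long solenoid, L = μ₀μᵣN²A/ℓ.
L = (4π×10⁻⁷)(2790)(3890)²(1.150×10^-3)/(0.63 m) = 96.84 H.

L ≈ 96.8 H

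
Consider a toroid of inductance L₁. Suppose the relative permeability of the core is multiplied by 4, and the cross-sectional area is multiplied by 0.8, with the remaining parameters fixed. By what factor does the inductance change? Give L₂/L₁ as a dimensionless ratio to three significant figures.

For a toroid, L ∝ μᵣN²A/R.
L₂/L₁ = (4) × (0.8) = 3.20.

L₂/L₁ = 3.20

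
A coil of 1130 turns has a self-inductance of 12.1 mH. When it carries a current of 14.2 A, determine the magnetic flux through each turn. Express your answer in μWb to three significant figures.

From L = NΦ_B/I, the flux per turn is Φ_B = LI/N.
Φ_B = (1.210×10^-2 H)(14.2 A)/1130 = 1.521×10^-4 Wb.

Φ_B ≈ 152 μWb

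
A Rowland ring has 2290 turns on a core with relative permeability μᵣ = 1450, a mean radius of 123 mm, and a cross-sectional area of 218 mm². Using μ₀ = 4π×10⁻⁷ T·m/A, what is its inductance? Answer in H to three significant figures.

L ≈ 2.70 H

For a thin toroid, L = μ₀μᵣN²A/(2πR).
L = (4π×10⁻⁷)(1450)(2290)²(2.180×10^-4) / (2π×0.123 m) = 2.695 H.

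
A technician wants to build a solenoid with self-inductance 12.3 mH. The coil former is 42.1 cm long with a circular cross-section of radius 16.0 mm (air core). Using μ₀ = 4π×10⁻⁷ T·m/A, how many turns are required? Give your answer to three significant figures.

N ≈ 2260 turns

A = πr² = π(1.600×10^-2 m)² = 8.042×10^-4 m².
From L = μ₀N²A/ℓ, N = √(Lℓ / (μ₀A)).
N = √[(1.230×10^-2)(0.421) / ((4π×10⁻⁷)×8.042×10^-4)] = √(5.124×10^6) ≈ 2263.6.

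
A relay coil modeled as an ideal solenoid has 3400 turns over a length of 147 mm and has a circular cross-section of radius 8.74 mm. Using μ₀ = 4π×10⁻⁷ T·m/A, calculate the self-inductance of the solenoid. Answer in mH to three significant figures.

A = πr² = π(8.740×10^-3 m)² = 2.400×10^-4 m².
For a long solenoid, L = μ₀N²A/ℓ.
L = (4π×10⁻⁷)(3400)²(2.400×10^-4)/(0.147 m) = 2.371×10^-2 H.

L ≈ 23.7 mH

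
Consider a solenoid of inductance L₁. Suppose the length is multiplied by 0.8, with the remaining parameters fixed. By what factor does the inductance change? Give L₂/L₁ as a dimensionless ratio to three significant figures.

For a solenoid, L ∝ μᵣN²A/ℓ.
L₂/L₁ = (0.8)^-1 = 1.25.

L₂/L₁ = 1.25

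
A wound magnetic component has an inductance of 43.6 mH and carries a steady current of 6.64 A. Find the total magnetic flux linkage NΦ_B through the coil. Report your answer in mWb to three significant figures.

NΦ_B ≈ 290 mWb

From L = NΦ_B/I, the flux linkage is NΦ_B = LI.
NΦ_B = (4.360×10^-2 H)(6.64 A) = 0.2895 Wb.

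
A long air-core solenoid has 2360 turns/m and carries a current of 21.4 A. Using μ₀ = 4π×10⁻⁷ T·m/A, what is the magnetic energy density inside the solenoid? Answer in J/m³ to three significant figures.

B = μ₀nI = (4π×10⁻⁷)(2.360×10^3)(21.4) = 6.347×10^-2 T.
u = B²/(2μ₀) = (6.347×10^-2)²/(2×4π×10⁻⁷) = 1.603×10^3 J/m³.

u ≈ 1600 J/m³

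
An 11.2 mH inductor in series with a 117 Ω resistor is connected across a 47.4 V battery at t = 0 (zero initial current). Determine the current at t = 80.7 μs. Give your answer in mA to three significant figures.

τ = L/R = 1.120×10^-2/117 = 9.573×10^-5 s; final current I_∞ = ε/R = 47.4/117 = 0.4051 A.
I(t) = I_∞(1 − e^(−t/τ)) with t/τ = 0.843.
I = (0.4051)(1 − e^(−0.843)) = 0.2308 A.

I ≈ 231 mA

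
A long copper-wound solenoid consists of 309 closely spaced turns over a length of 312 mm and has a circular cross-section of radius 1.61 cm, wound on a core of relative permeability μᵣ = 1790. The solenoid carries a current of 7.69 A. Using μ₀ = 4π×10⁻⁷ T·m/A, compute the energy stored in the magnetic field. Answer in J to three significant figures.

U ≈ 16.6 J

A = πr² = π(1.610×10^-2 m)² = 8.143×10^-4 m².
L = μ₀μᵣN²A/ℓ = (4π×10⁻⁷)(1790)(309)²(8.143×10^-4)/(0.312) = 0.5606 H.
U = ½LI² = ½(0.5606)(7.69)² = 16.57 J.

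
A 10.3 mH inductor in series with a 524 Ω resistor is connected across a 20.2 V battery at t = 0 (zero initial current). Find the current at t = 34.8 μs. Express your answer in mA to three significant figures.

τ = L/R = 1.030×10^-2/524 = 1.966×10^-5 s; final current I_∞ = ε/R = 20.2/524 = 3.85496×10^-2 A.
I(t) = I_∞(1 − e^(−t/τ)) with t/τ = 1.770.
I = (3.85496×10^-2)(1 − e^(−1.770)) = 3.199×10^-2 A.

I ≈ 32.0 mA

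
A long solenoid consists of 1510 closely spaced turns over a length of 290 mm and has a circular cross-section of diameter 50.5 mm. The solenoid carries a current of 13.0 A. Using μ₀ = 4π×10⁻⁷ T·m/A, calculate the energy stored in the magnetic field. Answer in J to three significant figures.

U ≈ 1.67 J

A = π(d/2)² = π(2.525×10^-2 m)² = 2.003×10^-3 m².
L = μ₀N²A/ℓ = (4π×10⁻⁷)(1510)²(2.003×10^-3)/(0.29) = 1.979×10^-2 H.
U = ½LI² = ½(1.979×10^-2)(13.0)² = 1.672 J.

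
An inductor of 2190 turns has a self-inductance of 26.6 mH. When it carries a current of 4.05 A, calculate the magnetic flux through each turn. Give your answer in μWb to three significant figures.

From L = NΦ_B/I, the flux per turn is Φ_B = LI/N.
Φ_B = (2.660×10^-2 H)(4.05 A)/2190 = 4.919×10^-5 Wb.

Φ_B ≈ 49.2 μWb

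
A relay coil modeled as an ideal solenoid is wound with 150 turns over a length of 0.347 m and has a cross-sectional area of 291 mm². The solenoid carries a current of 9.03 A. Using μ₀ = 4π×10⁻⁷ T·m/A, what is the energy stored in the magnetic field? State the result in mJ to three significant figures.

U ≈ 0.967 mJ

A = 291 mm² = 2.910×10^-4 m².
L = μ₀N²A/ℓ = (4π×10⁻⁷)(150)²(2.910×10^-4)/(0.347) = 2.371×10^-5 H.
U = ½LI² = ½(2.371×10^-5)(9.03)² = 9.667×10^-4 J.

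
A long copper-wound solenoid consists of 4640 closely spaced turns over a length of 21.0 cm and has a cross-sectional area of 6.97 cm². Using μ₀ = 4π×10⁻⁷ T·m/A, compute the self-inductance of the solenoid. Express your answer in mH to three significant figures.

A = 6.97 cm² = 6.970×10^-4 m².
For a long solenoid, L = μ₀N²A/ℓ.
L = (4π×10⁻⁷)(4640)²(6.970×10^-4)/(0.21 m) = 8.980×10^-2 H.

L ≈ 89.8 mH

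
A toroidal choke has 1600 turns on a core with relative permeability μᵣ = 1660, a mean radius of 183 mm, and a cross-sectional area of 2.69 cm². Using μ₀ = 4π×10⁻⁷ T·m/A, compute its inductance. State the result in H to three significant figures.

For a thin toroid, L = μ₀μᵣN²A/(2πR).
L = (4π×10⁻⁷)(1660)(1600)²(2.690×10^-4) / (2π×0.183 m) = 1.249 H.

L ≈ 1.25 H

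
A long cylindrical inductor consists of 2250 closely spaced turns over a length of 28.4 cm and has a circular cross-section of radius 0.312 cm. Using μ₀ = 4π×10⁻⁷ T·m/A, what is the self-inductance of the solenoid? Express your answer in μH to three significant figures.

A = πr² = π(3.120×10^-3 m)² = 3.058×10^-5 m².
For a long solenoid, L = μ₀N²A/ℓ.
L = (4π×10⁻⁷)(2250)²(3.058×10^-5)/(0.284 m) = 6.850×10^-4 H.

L ≈ 685 μH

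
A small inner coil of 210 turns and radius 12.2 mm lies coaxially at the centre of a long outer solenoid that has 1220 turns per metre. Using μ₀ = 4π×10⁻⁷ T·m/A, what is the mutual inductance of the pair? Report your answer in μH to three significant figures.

M ≈ 151 μH

The outer solenoid produces a uniform field B₁ = μ₀n₁I₁ across the inner coil,
so the flux linkage is N₂Φ = N₂B₁A₂ = μ₀n₁N₂A₂·I₁, giving M = μ₀n₁N₂A₂.
A₂ = πr² = π(1.220×10^-2 m)² = 4.676×10^-4 m².
M = (4π×10⁻⁷)(1220)(210)(4.676×10^-4) = 1.505×10^-4 H.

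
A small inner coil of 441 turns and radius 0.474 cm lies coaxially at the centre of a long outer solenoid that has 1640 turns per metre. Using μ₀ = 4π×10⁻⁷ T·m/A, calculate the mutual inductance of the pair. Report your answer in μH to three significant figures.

The outer solenoid produces a uniform field B₁ = μ₀n₁I₁ across the inner coil,
so the flux linkage is N₂Φ = N₂B₁A₂ = μ₀n₁N₂A₂·I₁, giving M = μ₀n₁N₂A₂.
A₂ = πr² = π(4.740×10^-3 m)² = 7.058×10^-5 m².
M = (4π×10⁻⁷)(1640)(441)(7.058×10^-5) = 6.415×10^-5 H.

M ≈ 64.2 μH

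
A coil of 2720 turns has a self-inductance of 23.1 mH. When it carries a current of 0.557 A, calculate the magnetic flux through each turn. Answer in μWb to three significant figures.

Φ_B ≈ 4.73 μWb

From L = NΦ_B/I, the flux per turn is Φ_B = LI/N.
Φ_B = (2.310×10^-2 H)(0.557 A)/2720 = 4.730×10^-6 Wb.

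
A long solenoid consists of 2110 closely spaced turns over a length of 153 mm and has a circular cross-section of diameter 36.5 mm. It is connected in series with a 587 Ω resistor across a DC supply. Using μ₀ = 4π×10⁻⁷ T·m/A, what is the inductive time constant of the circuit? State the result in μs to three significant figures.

τ ≈ 65.2 μs

A = π(d/2)² = π(1.825×10^-2 m)² = 1.046×10^-3 m².
L = μ₀N²A/ℓ = (4π×10⁻⁷)(2110)²(1.046×10^-3)/(0.153) = 3.826×10^-2 H.
τ = L/R = (3.826×10^-2)/(587) = 6.518×10^-5 s.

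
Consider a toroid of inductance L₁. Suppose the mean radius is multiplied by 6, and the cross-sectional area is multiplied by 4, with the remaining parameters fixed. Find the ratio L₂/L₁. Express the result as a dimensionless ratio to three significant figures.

For a toroid, L ∝ μᵣN²A/R.
L₂/L₁ = (6)^-1 × (4) = 0.667.

L₂/L₁ = 0.667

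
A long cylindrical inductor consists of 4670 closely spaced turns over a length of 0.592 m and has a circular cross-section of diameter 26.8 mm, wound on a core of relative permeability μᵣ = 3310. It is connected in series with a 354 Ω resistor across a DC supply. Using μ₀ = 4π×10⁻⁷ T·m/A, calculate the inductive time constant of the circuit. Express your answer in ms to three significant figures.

τ ≈ 244 ms

A = π(d/2)² = π(1.340×10^-2 m)² = 5.641×10^-4 m².
L = μ₀μᵣN²A/ℓ = (4π×10⁻⁷)(3310)(4670)²(5.641×10^-4)/(0.592) = 86.44 H.
τ = L/R = (86.44)/(354) = 0.2442 s.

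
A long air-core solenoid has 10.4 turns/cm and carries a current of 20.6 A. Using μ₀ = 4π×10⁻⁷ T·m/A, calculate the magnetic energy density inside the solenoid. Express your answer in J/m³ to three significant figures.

u ≈ 288 J/m³

B = μ₀nI = (4π×10⁻⁷)(1.040×10^3)(20.6) = 2.692×10^-2 T.
u = B²/(2μ₀) = (2.692×10^-2)²/(2×4π×10⁻⁷) = 288.4 J/m³.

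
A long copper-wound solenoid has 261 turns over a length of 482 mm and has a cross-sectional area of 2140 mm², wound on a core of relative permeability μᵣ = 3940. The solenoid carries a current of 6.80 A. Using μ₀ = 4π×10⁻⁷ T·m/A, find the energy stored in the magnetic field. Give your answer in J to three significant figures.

A = 2140 mm² = 2.140×10^-3 m².
L = μ₀μᵣN²A/ℓ = (4π×10⁻⁷)(3940)(261)²(2.140×10^-3)/(0.482) = 1.497 H.
U = ½LI² = ½(1.497)(6.80)² = 34.62 J.

U ≈ 34.6 J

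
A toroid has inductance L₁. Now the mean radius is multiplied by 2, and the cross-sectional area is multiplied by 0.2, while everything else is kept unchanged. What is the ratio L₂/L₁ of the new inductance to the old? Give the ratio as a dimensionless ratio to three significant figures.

For a toroid, L ∝ μᵣN²A/R.
L₂/L₁ = (2)^-1 × (0.2) = 0.100.

L₂/L₁ = 0.100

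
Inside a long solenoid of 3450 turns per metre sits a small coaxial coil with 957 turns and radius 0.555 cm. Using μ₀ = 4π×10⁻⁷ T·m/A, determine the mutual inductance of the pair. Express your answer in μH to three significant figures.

M ≈ 401 μH

The outer solenoid produces a uniform field B₁ = μ₀n₁I₁ across the inner coil,
so the flux linkage is N₂Φ = N₂B₁A₂ = μ₀n₁N₂A₂·I₁, giving M = μ₀n₁N₂A₂.
A₂ = πr² = π(5.550×10^-3 m)² = 9.677×10^-5 m².
M = (4π×10⁻⁷)(3450)(957)(9.677×10^-5) = 4.0149×10^-4 H.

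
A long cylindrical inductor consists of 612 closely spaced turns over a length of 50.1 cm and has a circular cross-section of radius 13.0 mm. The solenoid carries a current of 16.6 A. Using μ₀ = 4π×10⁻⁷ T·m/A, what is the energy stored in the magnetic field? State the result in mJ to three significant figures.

A = πr² = π(1.300×10^-2 m)² = 5.309×10^-4 m².
L = μ₀N²A/ℓ = (4π×10⁻⁷)(612)²(5.309×10^-4)/(0.501) = 4.988×10^-4 H.
U = ½LI² = ½(4.988×10^-4)(16.6)² = 6.872×10^-2 J.

U ≈ 68.7 mJ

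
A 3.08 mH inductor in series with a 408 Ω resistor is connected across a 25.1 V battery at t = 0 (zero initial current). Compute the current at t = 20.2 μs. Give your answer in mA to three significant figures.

τ = L/R = 3.080×10^-3/408 = 7.549×10^-6 s; final current I_∞ = ε/R = 25.1/408 = 6.152×10^-2 A.
I(t) = I_∞(1 − e^(−t/τ)) with t/τ = 2.676.
I = (6.152×10^-2)(1 − e^(−2.676)) = 5.728×10^-2 A.

I ≈ 57.3 mA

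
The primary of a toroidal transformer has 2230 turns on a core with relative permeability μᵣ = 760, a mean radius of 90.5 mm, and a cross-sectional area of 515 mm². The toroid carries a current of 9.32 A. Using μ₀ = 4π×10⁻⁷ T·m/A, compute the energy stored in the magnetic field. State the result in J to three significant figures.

L = μ₀μᵣN²A/(2πR) = (4π×10⁻⁷)(760)(2230)²(5.150×10^-4)/(2π×9.050×10^-2) = 4.301 H.
U = ½LI² = ½(4.301)(9.32)² = 186.8 J.

U ≈ 187 J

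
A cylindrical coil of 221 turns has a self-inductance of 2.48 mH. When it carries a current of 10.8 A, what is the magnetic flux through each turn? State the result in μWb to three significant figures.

Φ_B ≈ 121 μWb

From L = NΦ_B/I, the flux per turn is Φ_B = LI/N.
Φ_B = (2.480×10^-3 H)(10.8 A)/221 = 1.212×10^-4 Wb.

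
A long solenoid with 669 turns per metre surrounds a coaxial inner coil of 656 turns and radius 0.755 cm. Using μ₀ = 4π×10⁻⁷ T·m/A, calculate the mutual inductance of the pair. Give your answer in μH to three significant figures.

The outer solenoid produces a uniform field B₁ = μ₀n₁I₁ across the inner coil,
so the flux linkage is N₂Φ = N₂B₁A₂ = μ₀n₁N₂A₂·I₁, giving M = μ₀n₁N₂A₂.
A₂ = πr² = π(7.550×10^-3 m)² = 1.791×10^-4 m².
M = (4π×10⁻⁷)(669)(656)(1.791×10^-4) = 9.876×10^-5 H.

M ≈ 98.8 μH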